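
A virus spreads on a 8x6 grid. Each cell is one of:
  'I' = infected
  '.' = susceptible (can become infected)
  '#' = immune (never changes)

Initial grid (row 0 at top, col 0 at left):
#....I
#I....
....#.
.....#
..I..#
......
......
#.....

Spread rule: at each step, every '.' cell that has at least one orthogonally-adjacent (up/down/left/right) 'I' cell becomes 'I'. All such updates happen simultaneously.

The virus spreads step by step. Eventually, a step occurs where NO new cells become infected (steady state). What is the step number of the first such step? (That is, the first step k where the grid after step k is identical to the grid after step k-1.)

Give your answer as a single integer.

Step 0 (initial): 3 infected
Step 1: +9 new -> 12 infected
Step 2: +14 new -> 26 infected
Step 3: +8 new -> 34 infected
Step 4: +5 new -> 39 infected
Step 5: +2 new -> 41 infected
Step 6: +1 new -> 42 infected
Step 7: +0 new -> 42 infected

Answer: 7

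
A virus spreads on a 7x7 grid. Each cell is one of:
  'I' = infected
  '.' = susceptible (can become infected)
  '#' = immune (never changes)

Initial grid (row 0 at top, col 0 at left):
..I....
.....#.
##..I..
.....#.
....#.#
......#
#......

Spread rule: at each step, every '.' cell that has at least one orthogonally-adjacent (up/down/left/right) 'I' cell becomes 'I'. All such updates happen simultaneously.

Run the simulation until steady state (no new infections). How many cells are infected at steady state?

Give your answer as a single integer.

Step 0 (initial): 2 infected
Step 1: +7 new -> 9 infected
Step 2: +7 new -> 16 infected
Step 3: +6 new -> 22 infected
Step 4: +4 new -> 26 infected
Step 5: +5 new -> 31 infected
Step 6: +5 new -> 36 infected
Step 7: +4 new -> 40 infected
Step 8: +1 new -> 41 infected
Step 9: +0 new -> 41 infected

Answer: 41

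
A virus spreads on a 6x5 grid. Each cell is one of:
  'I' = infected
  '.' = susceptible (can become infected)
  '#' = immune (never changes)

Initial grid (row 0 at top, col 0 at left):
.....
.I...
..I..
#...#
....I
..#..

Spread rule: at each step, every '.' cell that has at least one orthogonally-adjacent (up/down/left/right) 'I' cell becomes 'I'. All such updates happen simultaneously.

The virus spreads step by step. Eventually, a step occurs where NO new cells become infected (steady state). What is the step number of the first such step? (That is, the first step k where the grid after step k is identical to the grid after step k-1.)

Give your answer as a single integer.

Answer: 6

Derivation:
Step 0 (initial): 3 infected
Step 1: +8 new -> 11 infected
Step 2: +9 new -> 20 infected
Step 3: +3 new -> 23 infected
Step 4: +3 new -> 26 infected
Step 5: +1 new -> 27 infected
Step 6: +0 new -> 27 infected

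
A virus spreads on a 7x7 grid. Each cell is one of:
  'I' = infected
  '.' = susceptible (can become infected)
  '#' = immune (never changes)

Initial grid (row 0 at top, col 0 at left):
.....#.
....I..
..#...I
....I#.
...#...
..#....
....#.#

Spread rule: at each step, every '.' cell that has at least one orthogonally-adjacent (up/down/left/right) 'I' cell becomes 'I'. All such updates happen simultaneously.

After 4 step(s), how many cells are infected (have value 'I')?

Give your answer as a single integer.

Step 0 (initial): 3 infected
Step 1: +9 new -> 12 infected
Step 2: +8 new -> 20 infected
Step 3: +7 new -> 27 infected
Step 4: +7 new -> 34 infected

Answer: 34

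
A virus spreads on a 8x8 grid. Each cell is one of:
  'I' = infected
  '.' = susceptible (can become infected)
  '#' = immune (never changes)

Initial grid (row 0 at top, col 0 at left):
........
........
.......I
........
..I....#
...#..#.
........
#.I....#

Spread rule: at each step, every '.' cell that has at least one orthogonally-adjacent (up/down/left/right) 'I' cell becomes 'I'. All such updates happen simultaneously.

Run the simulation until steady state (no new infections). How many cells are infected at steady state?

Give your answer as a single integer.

Step 0 (initial): 3 infected
Step 1: +10 new -> 13 infected
Step 2: +13 new -> 26 infected
Step 3: +16 new -> 42 infected
Step 4: +9 new -> 51 infected
Step 5: +5 new -> 56 infected
Step 6: +2 new -> 58 infected
Step 7: +1 new -> 59 infected
Step 8: +0 new -> 59 infected

Answer: 59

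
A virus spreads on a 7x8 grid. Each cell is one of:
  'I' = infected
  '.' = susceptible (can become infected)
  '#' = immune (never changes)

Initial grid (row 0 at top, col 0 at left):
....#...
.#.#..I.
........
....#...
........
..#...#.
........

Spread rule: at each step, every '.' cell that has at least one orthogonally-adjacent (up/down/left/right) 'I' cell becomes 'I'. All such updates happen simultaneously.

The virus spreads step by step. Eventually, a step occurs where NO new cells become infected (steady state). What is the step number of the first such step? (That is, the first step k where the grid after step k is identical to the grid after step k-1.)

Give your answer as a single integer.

Step 0 (initial): 1 infected
Step 1: +4 new -> 5 infected
Step 2: +6 new -> 11 infected
Step 3: +4 new -> 15 infected
Step 4: +3 new -> 18 infected
Step 5: +5 new -> 23 infected
Step 6: +7 new -> 30 infected
Step 7: +7 new -> 37 infected
Step 8: +6 new -> 43 infected
Step 9: +4 new -> 47 infected
Step 10: +2 new -> 49 infected
Step 11: +1 new -> 50 infected
Step 12: +0 new -> 50 infected

Answer: 12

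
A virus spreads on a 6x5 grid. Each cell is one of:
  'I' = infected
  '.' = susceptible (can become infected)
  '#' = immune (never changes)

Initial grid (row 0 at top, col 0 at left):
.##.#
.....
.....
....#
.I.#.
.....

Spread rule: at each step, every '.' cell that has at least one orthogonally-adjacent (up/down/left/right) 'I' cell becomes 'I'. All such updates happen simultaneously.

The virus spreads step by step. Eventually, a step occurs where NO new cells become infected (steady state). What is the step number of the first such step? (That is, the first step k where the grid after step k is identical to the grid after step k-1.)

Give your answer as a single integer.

Answer: 7

Derivation:
Step 0 (initial): 1 infected
Step 1: +4 new -> 5 infected
Step 2: +5 new -> 10 infected
Step 3: +5 new -> 15 infected
Step 4: +4 new -> 19 infected
Step 5: +4 new -> 23 infected
Step 6: +2 new -> 25 infected
Step 7: +0 new -> 25 infected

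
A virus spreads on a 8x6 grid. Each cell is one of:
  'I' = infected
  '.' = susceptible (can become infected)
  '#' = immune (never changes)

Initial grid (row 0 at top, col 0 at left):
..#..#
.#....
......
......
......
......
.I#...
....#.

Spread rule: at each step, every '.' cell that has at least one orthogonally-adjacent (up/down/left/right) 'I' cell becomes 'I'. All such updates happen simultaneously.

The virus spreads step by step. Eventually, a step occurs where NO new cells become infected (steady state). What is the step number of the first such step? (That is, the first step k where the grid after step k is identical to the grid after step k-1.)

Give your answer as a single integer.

Answer: 10

Derivation:
Step 0 (initial): 1 infected
Step 1: +3 new -> 4 infected
Step 2: +5 new -> 9 infected
Step 3: +5 new -> 14 infected
Step 4: +6 new -> 20 infected
Step 5: +6 new -> 26 infected
Step 6: +6 new -> 32 infected
Step 7: +5 new -> 37 infected
Step 8: +4 new -> 41 infected
Step 9: +2 new -> 43 infected
Step 10: +0 new -> 43 infected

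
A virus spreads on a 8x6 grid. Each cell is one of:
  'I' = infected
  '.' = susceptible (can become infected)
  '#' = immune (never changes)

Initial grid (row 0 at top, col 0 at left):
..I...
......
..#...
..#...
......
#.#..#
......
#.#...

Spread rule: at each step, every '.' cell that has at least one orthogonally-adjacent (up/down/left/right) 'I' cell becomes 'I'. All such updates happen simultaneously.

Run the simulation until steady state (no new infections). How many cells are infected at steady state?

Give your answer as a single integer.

Step 0 (initial): 1 infected
Step 1: +3 new -> 4 infected
Step 2: +4 new -> 8 infected
Step 3: +5 new -> 13 infected
Step 4: +5 new -> 18 infected
Step 5: +5 new -> 23 infected
Step 6: +6 new -> 29 infected
Step 7: +4 new -> 33 infected
Step 8: +5 new -> 38 infected
Step 9: +2 new -> 40 infected
Step 10: +1 new -> 41 infected
Step 11: +0 new -> 41 infected

Answer: 41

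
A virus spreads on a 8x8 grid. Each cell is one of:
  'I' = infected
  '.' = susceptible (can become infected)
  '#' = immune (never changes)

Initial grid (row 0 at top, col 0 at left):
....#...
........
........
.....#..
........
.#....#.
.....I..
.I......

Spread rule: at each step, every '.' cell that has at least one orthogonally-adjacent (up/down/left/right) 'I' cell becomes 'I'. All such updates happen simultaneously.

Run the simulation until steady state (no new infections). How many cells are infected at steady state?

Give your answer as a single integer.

Answer: 60

Derivation:
Step 0 (initial): 2 infected
Step 1: +7 new -> 9 infected
Step 2: +9 new -> 18 infected
Step 3: +7 new -> 25 infected
Step 4: +6 new -> 31 infected
Step 5: +7 new -> 38 infected
Step 6: +8 new -> 46 infected
Step 7: +7 new -> 53 infected
Step 8: +6 new -> 59 infected
Step 9: +1 new -> 60 infected
Step 10: +0 new -> 60 infected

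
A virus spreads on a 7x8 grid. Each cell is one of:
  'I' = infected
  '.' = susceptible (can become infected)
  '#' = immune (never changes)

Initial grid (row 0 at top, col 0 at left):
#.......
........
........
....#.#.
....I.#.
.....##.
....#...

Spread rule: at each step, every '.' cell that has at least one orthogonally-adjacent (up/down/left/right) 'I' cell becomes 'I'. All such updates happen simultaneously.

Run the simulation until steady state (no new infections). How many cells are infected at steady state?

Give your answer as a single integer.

Step 0 (initial): 1 infected
Step 1: +3 new -> 4 infected
Step 2: +4 new -> 8 infected
Step 3: +6 new -> 14 infected
Step 4: +9 new -> 23 infected
Step 5: +10 new -> 33 infected
Step 6: +8 new -> 41 infected
Step 7: +4 new -> 45 infected
Step 8: +1 new -> 46 infected
Step 9: +1 new -> 47 infected
Step 10: +1 new -> 48 infected
Step 11: +1 new -> 49 infected
Step 12: +0 new -> 49 infected

Answer: 49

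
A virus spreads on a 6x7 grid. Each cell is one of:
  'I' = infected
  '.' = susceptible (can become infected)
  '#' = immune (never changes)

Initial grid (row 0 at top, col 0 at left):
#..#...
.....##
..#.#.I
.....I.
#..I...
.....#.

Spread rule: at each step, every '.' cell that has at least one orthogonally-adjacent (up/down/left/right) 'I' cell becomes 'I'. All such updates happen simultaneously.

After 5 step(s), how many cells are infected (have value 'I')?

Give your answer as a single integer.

Step 0 (initial): 3 infected
Step 1: +8 new -> 11 infected
Step 2: +6 new -> 17 infected
Step 3: +4 new -> 21 infected
Step 4: +5 new -> 26 infected
Step 5: +4 new -> 30 infected

Answer: 30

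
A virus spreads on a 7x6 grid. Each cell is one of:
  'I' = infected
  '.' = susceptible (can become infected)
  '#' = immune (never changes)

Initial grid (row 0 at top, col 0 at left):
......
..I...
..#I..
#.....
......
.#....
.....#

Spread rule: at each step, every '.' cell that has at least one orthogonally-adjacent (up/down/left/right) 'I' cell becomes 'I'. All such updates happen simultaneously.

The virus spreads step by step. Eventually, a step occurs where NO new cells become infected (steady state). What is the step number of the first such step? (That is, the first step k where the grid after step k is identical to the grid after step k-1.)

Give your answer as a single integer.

Answer: 8

Derivation:
Step 0 (initial): 2 infected
Step 1: +5 new -> 7 infected
Step 2: +9 new -> 16 infected
Step 3: +9 new -> 25 infected
Step 4: +6 new -> 31 infected
Step 5: +4 new -> 35 infected
Step 6: +2 new -> 37 infected
Step 7: +1 new -> 38 infected
Step 8: +0 new -> 38 infected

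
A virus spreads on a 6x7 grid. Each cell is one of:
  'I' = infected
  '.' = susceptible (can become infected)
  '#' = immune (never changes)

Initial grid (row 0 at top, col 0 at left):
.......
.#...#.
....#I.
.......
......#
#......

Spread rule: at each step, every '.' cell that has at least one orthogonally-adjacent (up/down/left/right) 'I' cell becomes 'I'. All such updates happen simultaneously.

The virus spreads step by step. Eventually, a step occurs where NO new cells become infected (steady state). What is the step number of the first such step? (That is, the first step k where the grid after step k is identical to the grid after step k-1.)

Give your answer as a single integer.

Answer: 10

Derivation:
Step 0 (initial): 1 infected
Step 1: +2 new -> 3 infected
Step 2: +4 new -> 7 infected
Step 3: +4 new -> 11 infected
Step 4: +6 new -> 17 infected
Step 5: +6 new -> 23 infected
Step 6: +7 new -> 30 infected
Step 7: +4 new -> 34 infected
Step 8: +2 new -> 36 infected
Step 9: +1 new -> 37 infected
Step 10: +0 new -> 37 infected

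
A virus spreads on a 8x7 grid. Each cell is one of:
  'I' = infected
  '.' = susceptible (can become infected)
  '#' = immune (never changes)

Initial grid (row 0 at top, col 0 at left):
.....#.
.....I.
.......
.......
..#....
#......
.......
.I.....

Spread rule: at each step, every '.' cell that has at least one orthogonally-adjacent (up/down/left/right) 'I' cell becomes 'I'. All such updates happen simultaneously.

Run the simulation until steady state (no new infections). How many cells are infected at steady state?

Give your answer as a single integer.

Answer: 53

Derivation:
Step 0 (initial): 2 infected
Step 1: +6 new -> 8 infected
Step 2: +10 new -> 18 infected
Step 3: +10 new -> 28 infected
Step 4: +12 new -> 40 infected
Step 5: +10 new -> 50 infected
Step 6: +3 new -> 53 infected
Step 7: +0 new -> 53 infected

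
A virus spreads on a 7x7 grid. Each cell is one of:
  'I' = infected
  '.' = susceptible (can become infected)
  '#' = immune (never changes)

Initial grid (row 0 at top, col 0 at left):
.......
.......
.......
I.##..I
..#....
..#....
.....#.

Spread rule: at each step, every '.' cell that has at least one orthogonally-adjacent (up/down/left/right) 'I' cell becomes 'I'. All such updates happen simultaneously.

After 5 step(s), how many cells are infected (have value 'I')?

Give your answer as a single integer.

Answer: 42

Derivation:
Step 0 (initial): 2 infected
Step 1: +6 new -> 8 infected
Step 2: +9 new -> 17 infected
Step 3: +11 new -> 28 infected
Step 4: +8 new -> 36 infected
Step 5: +6 new -> 42 infected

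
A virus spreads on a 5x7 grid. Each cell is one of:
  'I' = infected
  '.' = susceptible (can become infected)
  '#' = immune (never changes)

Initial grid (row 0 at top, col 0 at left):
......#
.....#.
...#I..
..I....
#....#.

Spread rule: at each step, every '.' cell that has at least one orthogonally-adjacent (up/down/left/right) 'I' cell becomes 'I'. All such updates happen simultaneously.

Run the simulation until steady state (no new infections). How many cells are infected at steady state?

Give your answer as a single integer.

Answer: 30

Derivation:
Step 0 (initial): 2 infected
Step 1: +7 new -> 9 infected
Step 2: +10 new -> 19 infected
Step 3: +7 new -> 26 infected
Step 4: +3 new -> 29 infected
Step 5: +1 new -> 30 infected
Step 6: +0 new -> 30 infected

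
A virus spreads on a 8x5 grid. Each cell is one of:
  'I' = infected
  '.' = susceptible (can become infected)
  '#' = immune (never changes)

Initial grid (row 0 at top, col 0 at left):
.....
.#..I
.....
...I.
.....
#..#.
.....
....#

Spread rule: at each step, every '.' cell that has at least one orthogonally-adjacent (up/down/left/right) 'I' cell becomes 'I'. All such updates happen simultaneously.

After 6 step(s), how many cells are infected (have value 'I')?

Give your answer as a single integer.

Answer: 35

Derivation:
Step 0 (initial): 2 infected
Step 1: +7 new -> 9 infected
Step 2: +6 new -> 15 infected
Step 3: +6 new -> 21 infected
Step 4: +6 new -> 27 infected
Step 5: +5 new -> 32 infected
Step 6: +3 new -> 35 infected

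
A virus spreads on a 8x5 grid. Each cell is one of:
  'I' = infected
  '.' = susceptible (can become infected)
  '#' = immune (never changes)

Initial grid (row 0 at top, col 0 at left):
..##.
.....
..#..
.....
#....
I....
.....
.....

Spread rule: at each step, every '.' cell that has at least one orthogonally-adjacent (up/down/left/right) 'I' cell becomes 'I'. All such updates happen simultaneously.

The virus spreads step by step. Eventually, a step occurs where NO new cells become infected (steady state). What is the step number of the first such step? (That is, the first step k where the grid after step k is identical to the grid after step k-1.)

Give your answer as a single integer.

Step 0 (initial): 1 infected
Step 1: +2 new -> 3 infected
Step 2: +4 new -> 7 infected
Step 3: +5 new -> 12 infected
Step 4: +7 new -> 19 infected
Step 5: +6 new -> 25 infected
Step 6: +6 new -> 31 infected
Step 7: +3 new -> 34 infected
Step 8: +1 new -> 35 infected
Step 9: +1 new -> 36 infected
Step 10: +0 new -> 36 infected

Answer: 10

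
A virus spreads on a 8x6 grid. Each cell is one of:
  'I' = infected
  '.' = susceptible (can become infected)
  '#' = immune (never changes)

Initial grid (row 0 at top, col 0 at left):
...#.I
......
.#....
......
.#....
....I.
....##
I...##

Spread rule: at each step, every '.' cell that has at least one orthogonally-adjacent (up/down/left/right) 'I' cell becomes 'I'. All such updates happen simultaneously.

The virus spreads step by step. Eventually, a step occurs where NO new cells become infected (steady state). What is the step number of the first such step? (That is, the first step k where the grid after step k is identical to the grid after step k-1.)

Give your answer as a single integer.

Step 0 (initial): 3 infected
Step 1: +7 new -> 10 infected
Step 2: +10 new -> 20 infected
Step 3: +9 new -> 29 infected
Step 4: +4 new -> 33 infected
Step 5: +5 new -> 38 infected
Step 6: +2 new -> 40 infected
Step 7: +1 new -> 41 infected
Step 8: +0 new -> 41 infected

Answer: 8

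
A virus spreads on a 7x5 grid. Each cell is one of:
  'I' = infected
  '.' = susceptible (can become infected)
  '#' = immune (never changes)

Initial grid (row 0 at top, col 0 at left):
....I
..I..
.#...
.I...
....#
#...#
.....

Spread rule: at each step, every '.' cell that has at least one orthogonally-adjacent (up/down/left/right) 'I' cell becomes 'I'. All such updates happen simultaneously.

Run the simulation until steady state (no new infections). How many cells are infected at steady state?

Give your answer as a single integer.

Answer: 31

Derivation:
Step 0 (initial): 3 infected
Step 1: +9 new -> 12 infected
Step 2: +9 new -> 21 infected
Step 3: +5 new -> 26 infected
Step 4: +3 new -> 29 infected
Step 5: +1 new -> 30 infected
Step 6: +1 new -> 31 infected
Step 7: +0 new -> 31 infected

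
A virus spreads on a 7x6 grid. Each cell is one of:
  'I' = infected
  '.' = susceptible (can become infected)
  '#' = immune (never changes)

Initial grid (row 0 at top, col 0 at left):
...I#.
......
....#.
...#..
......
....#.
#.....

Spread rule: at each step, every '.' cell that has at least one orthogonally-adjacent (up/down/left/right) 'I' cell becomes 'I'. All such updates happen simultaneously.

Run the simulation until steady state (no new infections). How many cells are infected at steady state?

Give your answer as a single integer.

Answer: 37

Derivation:
Step 0 (initial): 1 infected
Step 1: +2 new -> 3 infected
Step 2: +4 new -> 7 infected
Step 3: +4 new -> 11 infected
Step 4: +5 new -> 16 infected
Step 5: +4 new -> 20 infected
Step 6: +6 new -> 26 infected
Step 7: +6 new -> 32 infected
Step 8: +4 new -> 36 infected
Step 9: +1 new -> 37 infected
Step 10: +0 new -> 37 infected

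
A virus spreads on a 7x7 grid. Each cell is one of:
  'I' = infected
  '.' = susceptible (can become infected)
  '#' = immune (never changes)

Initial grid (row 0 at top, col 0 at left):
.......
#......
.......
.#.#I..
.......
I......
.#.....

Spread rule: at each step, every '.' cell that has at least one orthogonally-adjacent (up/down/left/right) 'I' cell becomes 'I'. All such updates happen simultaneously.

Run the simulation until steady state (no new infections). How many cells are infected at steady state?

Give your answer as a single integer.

Answer: 45

Derivation:
Step 0 (initial): 2 infected
Step 1: +6 new -> 8 infected
Step 2: +10 new -> 18 infected
Step 3: +12 new -> 30 infected
Step 4: +9 new -> 39 infected
Step 5: +4 new -> 43 infected
Step 6: +1 new -> 44 infected
Step 7: +1 new -> 45 infected
Step 8: +0 new -> 45 infected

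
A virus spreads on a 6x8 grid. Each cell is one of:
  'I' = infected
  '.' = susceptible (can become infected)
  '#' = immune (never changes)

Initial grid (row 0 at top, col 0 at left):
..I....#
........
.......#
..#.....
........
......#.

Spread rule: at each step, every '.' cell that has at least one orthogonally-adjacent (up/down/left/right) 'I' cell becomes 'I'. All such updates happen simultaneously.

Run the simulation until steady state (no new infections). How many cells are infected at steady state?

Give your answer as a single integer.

Answer: 44

Derivation:
Step 0 (initial): 1 infected
Step 1: +3 new -> 4 infected
Step 2: +5 new -> 9 infected
Step 3: +5 new -> 14 infected
Step 4: +6 new -> 20 infected
Step 5: +6 new -> 26 infected
Step 6: +8 new -> 34 infected
Step 7: +5 new -> 39 infected
Step 8: +3 new -> 42 infected
Step 9: +1 new -> 43 infected
Step 10: +1 new -> 44 infected
Step 11: +0 new -> 44 infected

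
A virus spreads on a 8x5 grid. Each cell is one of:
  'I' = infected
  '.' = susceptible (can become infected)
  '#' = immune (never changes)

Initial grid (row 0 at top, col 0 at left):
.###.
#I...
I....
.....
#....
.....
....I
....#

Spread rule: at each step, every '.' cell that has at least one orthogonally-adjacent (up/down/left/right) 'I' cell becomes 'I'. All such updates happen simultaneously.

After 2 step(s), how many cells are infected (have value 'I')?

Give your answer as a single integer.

Answer: 15

Derivation:
Step 0 (initial): 3 infected
Step 1: +5 new -> 8 infected
Step 2: +7 new -> 15 infected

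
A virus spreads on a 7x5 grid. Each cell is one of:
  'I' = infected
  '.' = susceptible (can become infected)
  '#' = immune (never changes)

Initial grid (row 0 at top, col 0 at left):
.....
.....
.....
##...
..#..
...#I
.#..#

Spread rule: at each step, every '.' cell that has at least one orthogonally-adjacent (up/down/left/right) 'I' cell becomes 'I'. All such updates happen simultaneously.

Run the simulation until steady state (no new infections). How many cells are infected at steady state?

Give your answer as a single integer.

Step 0 (initial): 1 infected
Step 1: +1 new -> 2 infected
Step 2: +2 new -> 4 infected
Step 3: +2 new -> 6 infected
Step 4: +3 new -> 9 infected
Step 5: +3 new -> 12 infected
Step 6: +3 new -> 15 infected
Step 7: +3 new -> 18 infected
Step 8: +2 new -> 20 infected
Step 9: +1 new -> 21 infected
Step 10: +0 new -> 21 infected

Answer: 21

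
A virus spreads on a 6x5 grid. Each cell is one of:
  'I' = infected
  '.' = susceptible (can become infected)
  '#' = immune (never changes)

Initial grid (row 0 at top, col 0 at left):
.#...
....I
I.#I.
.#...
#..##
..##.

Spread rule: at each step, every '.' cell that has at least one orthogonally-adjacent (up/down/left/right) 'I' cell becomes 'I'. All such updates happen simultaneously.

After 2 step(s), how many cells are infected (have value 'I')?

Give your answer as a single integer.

Answer: 16

Derivation:
Step 0 (initial): 3 infected
Step 1: +7 new -> 10 infected
Step 2: +6 new -> 16 infected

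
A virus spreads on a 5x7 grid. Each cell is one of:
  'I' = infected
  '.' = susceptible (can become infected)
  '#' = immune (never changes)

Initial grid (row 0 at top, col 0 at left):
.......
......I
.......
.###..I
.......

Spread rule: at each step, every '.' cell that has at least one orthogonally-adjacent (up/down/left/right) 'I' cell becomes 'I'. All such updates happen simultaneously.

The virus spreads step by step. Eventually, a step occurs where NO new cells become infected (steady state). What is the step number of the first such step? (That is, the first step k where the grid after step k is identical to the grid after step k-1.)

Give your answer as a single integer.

Step 0 (initial): 2 infected
Step 1: +5 new -> 7 infected
Step 2: +5 new -> 12 infected
Step 3: +4 new -> 16 infected
Step 4: +4 new -> 20 infected
Step 5: +4 new -> 24 infected
Step 6: +4 new -> 28 infected
Step 7: +3 new -> 31 infected
Step 8: +1 new -> 32 infected
Step 9: +0 new -> 32 infected

Answer: 9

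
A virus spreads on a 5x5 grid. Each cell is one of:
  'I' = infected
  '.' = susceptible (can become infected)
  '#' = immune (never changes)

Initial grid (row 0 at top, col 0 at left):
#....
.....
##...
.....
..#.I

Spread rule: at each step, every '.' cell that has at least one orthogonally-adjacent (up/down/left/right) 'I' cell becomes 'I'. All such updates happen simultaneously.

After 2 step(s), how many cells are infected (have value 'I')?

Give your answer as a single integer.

Step 0 (initial): 1 infected
Step 1: +2 new -> 3 infected
Step 2: +2 new -> 5 infected

Answer: 5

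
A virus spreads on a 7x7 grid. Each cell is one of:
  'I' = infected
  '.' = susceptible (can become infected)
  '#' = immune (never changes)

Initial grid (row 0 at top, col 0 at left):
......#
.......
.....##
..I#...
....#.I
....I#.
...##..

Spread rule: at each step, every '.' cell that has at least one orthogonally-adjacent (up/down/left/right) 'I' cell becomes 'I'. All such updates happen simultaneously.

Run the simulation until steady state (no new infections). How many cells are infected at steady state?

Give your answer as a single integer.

Step 0 (initial): 3 infected
Step 1: +7 new -> 10 infected
Step 2: +9 new -> 19 infected
Step 3: +10 new -> 29 infected
Step 4: +6 new -> 35 infected
Step 5: +4 new -> 39 infected
Step 6: +2 new -> 41 infected
Step 7: +0 new -> 41 infected

Answer: 41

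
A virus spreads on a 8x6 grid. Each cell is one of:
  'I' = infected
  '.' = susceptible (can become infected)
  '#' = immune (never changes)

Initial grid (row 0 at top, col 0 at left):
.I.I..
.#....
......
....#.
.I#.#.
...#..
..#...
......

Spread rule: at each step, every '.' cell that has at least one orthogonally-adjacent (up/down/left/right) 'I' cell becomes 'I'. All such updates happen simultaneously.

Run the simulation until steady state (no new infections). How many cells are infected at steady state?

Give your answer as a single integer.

Step 0 (initial): 3 infected
Step 1: +7 new -> 10 infected
Step 2: +11 new -> 21 infected
Step 3: +7 new -> 28 infected
Step 4: +4 new -> 32 infected
Step 5: +2 new -> 34 infected
Step 6: +3 new -> 37 infected
Step 7: +3 new -> 40 infected
Step 8: +2 new -> 42 infected
Step 9: +0 new -> 42 infected

Answer: 42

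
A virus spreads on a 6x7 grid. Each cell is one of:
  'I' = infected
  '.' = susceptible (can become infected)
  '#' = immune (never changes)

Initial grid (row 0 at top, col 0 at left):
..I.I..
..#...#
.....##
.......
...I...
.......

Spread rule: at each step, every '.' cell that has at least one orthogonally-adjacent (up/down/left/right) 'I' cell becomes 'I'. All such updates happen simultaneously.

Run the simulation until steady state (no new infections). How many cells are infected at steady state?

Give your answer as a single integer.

Step 0 (initial): 3 infected
Step 1: +8 new -> 11 infected
Step 2: +13 new -> 24 infected
Step 3: +9 new -> 33 infected
Step 4: +5 new -> 38 infected
Step 5: +0 new -> 38 infected

Answer: 38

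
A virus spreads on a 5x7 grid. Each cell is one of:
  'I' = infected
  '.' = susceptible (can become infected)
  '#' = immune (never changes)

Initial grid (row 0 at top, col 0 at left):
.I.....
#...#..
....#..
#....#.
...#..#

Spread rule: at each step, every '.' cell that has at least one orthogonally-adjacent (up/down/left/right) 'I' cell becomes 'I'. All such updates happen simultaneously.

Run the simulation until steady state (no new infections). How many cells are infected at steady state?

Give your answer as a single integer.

Step 0 (initial): 1 infected
Step 1: +3 new -> 4 infected
Step 2: +3 new -> 7 infected
Step 3: +5 new -> 12 infected
Step 4: +4 new -> 16 infected
Step 5: +5 new -> 21 infected
Step 6: +3 new -> 24 infected
Step 7: +2 new -> 26 infected
Step 8: +2 new -> 28 infected
Step 9: +0 new -> 28 infected

Answer: 28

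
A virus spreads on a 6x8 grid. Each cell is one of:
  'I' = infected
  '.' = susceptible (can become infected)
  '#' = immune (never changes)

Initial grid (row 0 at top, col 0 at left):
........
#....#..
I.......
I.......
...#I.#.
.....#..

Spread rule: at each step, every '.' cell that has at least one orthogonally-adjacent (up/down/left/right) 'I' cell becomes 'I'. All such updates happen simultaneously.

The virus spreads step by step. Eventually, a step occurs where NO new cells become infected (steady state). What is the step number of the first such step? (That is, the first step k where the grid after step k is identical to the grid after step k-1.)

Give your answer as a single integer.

Step 0 (initial): 3 infected
Step 1: +6 new -> 9 infected
Step 2: +9 new -> 18 infected
Step 3: +9 new -> 27 infected
Step 4: +6 new -> 33 infected
Step 5: +5 new -> 38 infected
Step 6: +3 new -> 41 infected
Step 7: +2 new -> 43 infected
Step 8: +0 new -> 43 infected

Answer: 8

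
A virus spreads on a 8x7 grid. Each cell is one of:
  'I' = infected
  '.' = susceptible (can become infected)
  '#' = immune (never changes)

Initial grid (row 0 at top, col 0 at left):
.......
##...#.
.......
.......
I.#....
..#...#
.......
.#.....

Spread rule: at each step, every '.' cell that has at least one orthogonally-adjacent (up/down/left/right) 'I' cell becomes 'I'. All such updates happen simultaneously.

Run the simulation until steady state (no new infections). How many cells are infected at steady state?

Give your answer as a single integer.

Step 0 (initial): 1 infected
Step 1: +3 new -> 4 infected
Step 2: +4 new -> 8 infected
Step 3: +4 new -> 12 infected
Step 4: +3 new -> 15 infected
Step 5: +6 new -> 21 infected
Step 6: +8 new -> 29 infected
Step 7: +9 new -> 38 infected
Step 8: +7 new -> 45 infected
Step 9: +3 new -> 48 infected
Step 10: +1 new -> 49 infected
Step 11: +0 new -> 49 infected

Answer: 49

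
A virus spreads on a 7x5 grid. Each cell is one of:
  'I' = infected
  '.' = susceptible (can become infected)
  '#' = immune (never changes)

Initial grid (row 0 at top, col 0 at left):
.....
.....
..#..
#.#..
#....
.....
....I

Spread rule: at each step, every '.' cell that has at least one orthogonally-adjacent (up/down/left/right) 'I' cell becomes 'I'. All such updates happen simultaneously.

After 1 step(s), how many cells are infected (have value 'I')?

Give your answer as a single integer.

Answer: 3

Derivation:
Step 0 (initial): 1 infected
Step 1: +2 new -> 3 infected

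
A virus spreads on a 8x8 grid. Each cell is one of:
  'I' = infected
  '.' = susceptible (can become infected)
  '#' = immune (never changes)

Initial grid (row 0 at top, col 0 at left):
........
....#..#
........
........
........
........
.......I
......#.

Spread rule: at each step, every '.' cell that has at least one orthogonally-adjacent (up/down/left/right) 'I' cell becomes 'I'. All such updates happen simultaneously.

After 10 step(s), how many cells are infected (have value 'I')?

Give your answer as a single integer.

Answer: 55

Derivation:
Step 0 (initial): 1 infected
Step 1: +3 new -> 4 infected
Step 2: +3 new -> 7 infected
Step 3: +5 new -> 12 infected
Step 4: +6 new -> 18 infected
Step 5: +6 new -> 24 infected
Step 6: +7 new -> 31 infected
Step 7: +8 new -> 39 infected
Step 8: +7 new -> 46 infected
Step 9: +5 new -> 51 infected
Step 10: +4 new -> 55 infected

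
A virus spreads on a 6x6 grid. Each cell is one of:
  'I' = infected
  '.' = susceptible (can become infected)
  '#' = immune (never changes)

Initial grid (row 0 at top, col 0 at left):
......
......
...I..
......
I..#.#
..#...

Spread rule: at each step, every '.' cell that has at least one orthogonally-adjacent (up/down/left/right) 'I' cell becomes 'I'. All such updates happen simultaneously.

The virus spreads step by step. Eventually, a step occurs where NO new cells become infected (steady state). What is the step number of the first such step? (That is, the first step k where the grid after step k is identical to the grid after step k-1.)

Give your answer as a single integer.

Answer: 6

Derivation:
Step 0 (initial): 2 infected
Step 1: +7 new -> 9 infected
Step 2: +11 new -> 20 infected
Step 3: +7 new -> 27 infected
Step 4: +4 new -> 31 infected
Step 5: +2 new -> 33 infected
Step 6: +0 new -> 33 infected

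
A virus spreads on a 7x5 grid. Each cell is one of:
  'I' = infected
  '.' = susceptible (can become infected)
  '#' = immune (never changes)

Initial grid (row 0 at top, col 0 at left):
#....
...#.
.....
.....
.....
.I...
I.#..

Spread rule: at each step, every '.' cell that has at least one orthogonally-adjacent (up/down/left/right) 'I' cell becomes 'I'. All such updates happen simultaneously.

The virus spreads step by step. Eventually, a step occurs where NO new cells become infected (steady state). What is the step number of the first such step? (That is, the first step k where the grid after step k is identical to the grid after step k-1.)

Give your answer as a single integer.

Answer: 9

Derivation:
Step 0 (initial): 2 infected
Step 1: +4 new -> 6 infected
Step 2: +4 new -> 10 infected
Step 3: +6 new -> 16 infected
Step 4: +6 new -> 22 infected
Step 5: +5 new -> 27 infected
Step 6: +2 new -> 29 infected
Step 7: +2 new -> 31 infected
Step 8: +1 new -> 32 infected
Step 9: +0 new -> 32 infected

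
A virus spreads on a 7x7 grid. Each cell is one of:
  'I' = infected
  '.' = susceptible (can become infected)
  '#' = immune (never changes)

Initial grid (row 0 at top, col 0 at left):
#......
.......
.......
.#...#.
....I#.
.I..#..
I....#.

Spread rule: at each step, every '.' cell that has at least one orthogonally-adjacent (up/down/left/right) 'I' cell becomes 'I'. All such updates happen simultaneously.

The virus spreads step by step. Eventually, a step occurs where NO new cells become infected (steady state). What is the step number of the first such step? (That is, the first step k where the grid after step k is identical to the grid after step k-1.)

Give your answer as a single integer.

Answer: 9

Derivation:
Step 0 (initial): 3 infected
Step 1: +6 new -> 9 infected
Step 2: +6 new -> 15 infected
Step 3: +6 new -> 21 infected
Step 4: +7 new -> 28 infected
Step 5: +7 new -> 35 infected
Step 6: +4 new -> 39 infected
Step 7: +2 new -> 41 infected
Step 8: +2 new -> 43 infected
Step 9: +0 new -> 43 infected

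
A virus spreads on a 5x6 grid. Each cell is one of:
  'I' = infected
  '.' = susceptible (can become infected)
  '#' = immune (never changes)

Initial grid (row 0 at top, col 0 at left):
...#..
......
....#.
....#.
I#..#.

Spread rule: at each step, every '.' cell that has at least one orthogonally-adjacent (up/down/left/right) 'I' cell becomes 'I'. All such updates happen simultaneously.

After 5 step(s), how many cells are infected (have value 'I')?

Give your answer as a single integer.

Step 0 (initial): 1 infected
Step 1: +1 new -> 2 infected
Step 2: +2 new -> 4 infected
Step 3: +3 new -> 7 infected
Step 4: +5 new -> 12 infected
Step 5: +4 new -> 16 infected

Answer: 16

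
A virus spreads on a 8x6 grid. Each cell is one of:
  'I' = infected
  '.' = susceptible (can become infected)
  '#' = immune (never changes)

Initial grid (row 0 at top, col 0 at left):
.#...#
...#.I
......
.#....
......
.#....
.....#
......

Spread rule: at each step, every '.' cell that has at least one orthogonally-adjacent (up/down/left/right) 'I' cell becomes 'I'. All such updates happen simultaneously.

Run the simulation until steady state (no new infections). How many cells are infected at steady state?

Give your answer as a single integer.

Step 0 (initial): 1 infected
Step 1: +2 new -> 3 infected
Step 2: +3 new -> 6 infected
Step 3: +4 new -> 10 infected
Step 4: +5 new -> 15 infected
Step 5: +5 new -> 20 infected
Step 6: +5 new -> 25 infected
Step 7: +6 new -> 31 infected
Step 8: +5 new -> 36 infected
Step 9: +3 new -> 39 infected
Step 10: +2 new -> 41 infected
Step 11: +1 new -> 42 infected
Step 12: +0 new -> 42 infected

Answer: 42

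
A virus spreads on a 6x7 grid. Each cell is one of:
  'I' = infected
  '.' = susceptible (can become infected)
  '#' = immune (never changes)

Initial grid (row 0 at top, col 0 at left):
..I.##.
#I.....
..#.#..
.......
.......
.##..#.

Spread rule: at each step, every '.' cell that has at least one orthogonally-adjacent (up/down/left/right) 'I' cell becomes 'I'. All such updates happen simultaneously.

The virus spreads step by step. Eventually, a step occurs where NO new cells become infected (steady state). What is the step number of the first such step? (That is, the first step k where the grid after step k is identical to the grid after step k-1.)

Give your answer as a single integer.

Answer: 10

Derivation:
Step 0 (initial): 2 infected
Step 1: +4 new -> 6 infected
Step 2: +4 new -> 10 infected
Step 3: +5 new -> 15 infected
Step 4: +4 new -> 19 infected
Step 5: +5 new -> 24 infected
Step 6: +5 new -> 29 infected
Step 7: +3 new -> 32 infected
Step 8: +1 new -> 33 infected
Step 9: +1 new -> 34 infected
Step 10: +0 new -> 34 infected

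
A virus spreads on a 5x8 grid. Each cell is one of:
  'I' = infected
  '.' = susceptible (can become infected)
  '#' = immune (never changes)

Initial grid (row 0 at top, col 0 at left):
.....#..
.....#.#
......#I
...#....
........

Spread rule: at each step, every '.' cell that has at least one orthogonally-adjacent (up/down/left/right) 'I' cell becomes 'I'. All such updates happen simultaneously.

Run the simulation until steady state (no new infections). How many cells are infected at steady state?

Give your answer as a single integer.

Answer: 32

Derivation:
Step 0 (initial): 1 infected
Step 1: +1 new -> 2 infected
Step 2: +2 new -> 4 infected
Step 3: +2 new -> 6 infected
Step 4: +3 new -> 9 infected
Step 5: +2 new -> 11 infected
Step 6: +3 new -> 14 infected
Step 7: +4 new -> 18 infected
Step 8: +5 new -> 23 infected
Step 9: +5 new -> 28 infected
Step 10: +3 new -> 31 infected
Step 11: +1 new -> 32 infected
Step 12: +0 new -> 32 infected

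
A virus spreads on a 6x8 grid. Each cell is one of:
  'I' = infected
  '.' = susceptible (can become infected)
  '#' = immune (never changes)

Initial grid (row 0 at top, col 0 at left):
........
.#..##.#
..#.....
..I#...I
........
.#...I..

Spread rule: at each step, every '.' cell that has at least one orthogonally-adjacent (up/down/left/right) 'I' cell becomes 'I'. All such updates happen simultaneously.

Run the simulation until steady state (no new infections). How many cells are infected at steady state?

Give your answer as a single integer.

Answer: 41

Derivation:
Step 0 (initial): 3 infected
Step 1: +8 new -> 11 infected
Step 2: +11 new -> 22 infected
Step 3: +5 new -> 27 infected
Step 4: +4 new -> 31 infected
Step 5: +4 new -> 35 infected
Step 6: +3 new -> 38 infected
Step 7: +3 new -> 41 infected
Step 8: +0 new -> 41 infected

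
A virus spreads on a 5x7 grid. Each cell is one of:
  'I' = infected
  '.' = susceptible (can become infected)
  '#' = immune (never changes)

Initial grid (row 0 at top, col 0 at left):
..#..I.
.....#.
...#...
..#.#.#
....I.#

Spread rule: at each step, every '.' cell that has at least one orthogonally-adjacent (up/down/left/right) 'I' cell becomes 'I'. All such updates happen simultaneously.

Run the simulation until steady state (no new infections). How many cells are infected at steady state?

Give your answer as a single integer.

Answer: 28

Derivation:
Step 0 (initial): 2 infected
Step 1: +4 new -> 6 infected
Step 2: +6 new -> 12 infected
Step 3: +5 new -> 17 infected
Step 4: +3 new -> 20 infected
Step 5: +4 new -> 24 infected
Step 6: +3 new -> 27 infected
Step 7: +1 new -> 28 infected
Step 8: +0 new -> 28 infected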